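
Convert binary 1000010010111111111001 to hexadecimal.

Group into 4-bit nibbles from right:
  0010 = 2
  0001 = 1
  0010 = 2
  1111 = F
  1111 = F
  1001 = 9
Result: 212FF9



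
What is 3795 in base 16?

Using repeated division by 16 (digits 10–15 are A–F):
3795 ÷ 16 = 237 remainder 3
237 ÷ 16 = 14 remainder 13 (D)
14 ÷ 16 = 0 remainder 14 (E)
Reading remainders bottom to top: ED3



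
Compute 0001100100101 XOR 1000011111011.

XOR: 1 when bits differ
  0001100100101
^ 1000011111011
---------------
  1001111011110
Decimal: 805 ^ 4347 = 5086



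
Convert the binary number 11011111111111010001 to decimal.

Sum of powers of 2 for each 1-bit:
2^0 + 2^4 + 2^6 + 2^7 + 2^8 + 2^9 + 2^10 + 2^11 + 2^12 + 2^13 + 2^14 + 2^15 + 2^16 + 2^18 + 2^19
= 1 + 16 + 64 + 128 + 256 + 512 + 1024 + 2048 + 4096 + 8192 + 16384 + 32768 + 65536 + 262144 + 524288
= 917457



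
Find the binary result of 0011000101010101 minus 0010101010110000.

Method 1 - Direct subtraction (column by column from the right: bit − bit − borrow-in; if negative, add 2 and borrow 1 from the next column):
borrow: 0001110101000000
        0011000101010101
-       0010101010110000
------------------------
        0000011010100101

Method 2 - Add two's complement:
Two's complement of 0010101010110000: invert → 1101010101001111, add 1 → 1101010101010000
  0011000101010101
+ 1101010101010000
------------------
 10000011010100101  (end carry out of the top bit = 1)
Discarding the end carry: 0000011010100101
Decimal check:
  0011000101010101 = 8192 + 4096 + 256 + 64 + 16 + 4 + 1 = 12629
  0010101010110000 = 8192 + 2048 + 512 + 128 + 32 + 16 = 10928
  12629 - 10928 = 1701, and 0000011010100101 = 1024 + 512 + 128 + 32 + 4 + 1 = 1701 ✓



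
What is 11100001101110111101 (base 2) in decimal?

Sum of powers of 2 for each 1-bit:
2^0 + 2^2 + 2^3 + 2^4 + 2^5 + 2^7 + 2^8 + 2^9 + 2^11 + 2^12 + 2^17 + 2^18 + 2^19
= 1 + 4 + 8 + 16 + 32 + 128 + 256 + 512 + 2048 + 4096 + 131072 + 262144 + 524288
= 924605



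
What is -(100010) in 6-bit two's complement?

Original (sign bit 1, negative): 100010
Step 1 - Invert all bits: 011101
Step 2 - Add 1: 011110
Verification: 100010 + 011110 = 1000000; discarding the end carry (carry out of the top bit) leaves the 6-bit value 000000, as required for x + (-x)



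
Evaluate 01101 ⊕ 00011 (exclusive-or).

XOR: 1 when bits differ
  01101
^ 00011
-------
  01110
Decimal: 13 ^ 3 = 14



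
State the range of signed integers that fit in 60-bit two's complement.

For 60-bit two's complement:
Minimum: -2^59 = -576460752303423488
Maximum: 2^59 - 1 = 576460752303423487



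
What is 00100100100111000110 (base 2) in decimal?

Sum of powers of 2 for each 1-bit:
2^1 + 2^2 + 2^6 + 2^7 + 2^8 + 2^11 + 2^14 + 2^17
= 2 + 4 + 64 + 128 + 256 + 2048 + 16384 + 131072
= 149958



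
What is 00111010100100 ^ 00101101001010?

XOR: 1 when bits differ
  00111010100100
^ 00101101001010
----------------
  00010111101110
Decimal: 3748 ^ 2890 = 1518



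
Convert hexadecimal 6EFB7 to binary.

Convert each hex digit to 4 bits:
  6 = 0110
  E = 1110
  F = 1111
  B = 1011
  7 = 0111
Concatenate: 01101110111110110111



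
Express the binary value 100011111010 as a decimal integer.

Sum of powers of 2 for each 1-bit:
2^1 + 2^3 + 2^4 + 2^5 + 2^6 + 2^7 + 2^11
= 2 + 8 + 16 + 32 + 64 + 128 + 2048
= 2298



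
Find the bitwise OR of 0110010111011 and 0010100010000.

OR: 1 when either bit is 1
  0110010111011
| 0010100010000
---------------
  0110110111011
Decimal: 3259 | 1296 = 3515



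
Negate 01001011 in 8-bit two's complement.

Original: 01001011
Step 1 - Invert all bits: 10110100
Step 2 - Add 1: 10110101
Verification: 01001011 + 10110101 = 100000000; discarding the end carry (carry out of the top bit) leaves the 8-bit value 00000000, as required for x + (-x)



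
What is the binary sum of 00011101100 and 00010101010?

Add column by column from the right: bit + bit + carry-in; write the sum mod 2, carry 1 when the sum is 2 or 3.
carry:  00111010000
        00011101100
+       00010101010
-------------------
       000110010110
(the carry out of the leftmost column, 0, becomes the leading bit)
Decimal check:
  00011101100 = 128 + 64 + 32 + 8 + 4 = 236
  00010101010 = 128 + 32 + 8 + 2 = 170
  236 + 170 = 406, and 000110010110 = 256 + 128 + 16 + 4 + 2 = 406 ✓



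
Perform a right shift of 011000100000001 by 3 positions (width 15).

Original: 011000100000001 (decimal 12545)
Shift right by 3 positions
Drop the 3 low bits; fill with zeros on the left
Result: 000011000100000 (decimal 1568)
Equivalent: 12545 >> 3 = 12545 ÷ 2^3 = 1568



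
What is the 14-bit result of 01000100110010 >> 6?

Original: 01000100110010 (decimal 4402)
Shift right by 6 positions
Drop the 6 low bits; fill with zeros on the left
Result: 00000001000100 (decimal 68)
Equivalent: 4402 >> 6 = 4402 ÷ 2^6 = 68



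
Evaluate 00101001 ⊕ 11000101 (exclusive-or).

XOR: 1 when bits differ
  00101001
^ 11000101
----------
  11101100
Decimal: 41 ^ 197 = 236



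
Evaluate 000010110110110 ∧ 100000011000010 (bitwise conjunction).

AND: 1 only when both bits are 1
  000010110110110
& 100000011000010
-----------------
  000000010000010
Decimal: 1462 & 16578 = 130



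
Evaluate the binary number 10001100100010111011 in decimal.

Sum of powers of 2 for each 1-bit:
2^0 + 2^1 + 2^3 + 2^4 + 2^5 + 2^7 + 2^11 + 2^14 + 2^15 + 2^19
= 1 + 2 + 8 + 16 + 32 + 128 + 2048 + 16384 + 32768 + 524288
= 575675



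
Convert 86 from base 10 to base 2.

Using repeated division by 2:
86 ÷ 2 = 43 remainder 0
43 ÷ 2 = 21 remainder 1
21 ÷ 2 = 10 remainder 1
10 ÷ 2 = 5 remainder 0
5 ÷ 2 = 2 remainder 1
2 ÷ 2 = 1 remainder 0
1 ÷ 2 = 0 remainder 1
Reading remainders bottom to top: 1010110



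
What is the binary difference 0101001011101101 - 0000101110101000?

Method 1 - Direct subtraction (column by column from the right: bit − bit − borrow-in; if negative, add 2 and borrow 1 from the next column):
borrow: 0001111000000000
        0101001011101101
-       0000101110101000
------------------------
        0100011101000101

Method 2 - Add two's complement:
Two's complement of 0000101110101000: invert → 1111010001010111, add 1 → 1111010001011000
  0101001011101101
+ 1111010001011000
------------------
 10100011101000101  (end carry out of the top bit = 1)
Discarding the end carry: 0100011101000101
Decimal check:
  0101001011101101 = 16384 + 4096 + 512 + 128 + 64 + 32 + 8 + 4 + 1 = 21229
  0000101110101000 = 2048 + 512 + 256 + 128 + 32 + 8 = 2984
  21229 - 2984 = 18245, and 0100011101000101 = 16384 + 1024 + 512 + 256 + 64 + 4 + 1 = 18245 ✓



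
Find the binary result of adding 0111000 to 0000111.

Add column by column from the right: bit + bit + carry-in; write the sum mod 2, carry 1 when the sum is 2 or 3.
carry:  0000000
        0111000
+       0000111
---------------
       00111111
(the carry out of the leftmost column, 0, becomes the leading bit)
Decimal check:
  0111000 = 32 + 16 + 8 = 56
  0000111 = 4 + 2 + 1 = 7
  56 + 7 = 63, and 00111111 = 32 + 16 + 8 + 4 + 2 + 1 = 63 ✓



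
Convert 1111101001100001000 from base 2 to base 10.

Sum of powers of 2 for each 1-bit:
2^3 + 2^8 + 2^9 + 2^12 + 2^14 + 2^15 + 2^16 + 2^17 + 2^18
= 8 + 256 + 512 + 4096 + 16384 + 32768 + 65536 + 131072 + 262144
= 512776



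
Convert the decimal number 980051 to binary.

Using repeated division by 2:
980051 ÷ 2 = 490025 remainder 1
490025 ÷ 2 = 245012 remainder 1
245012 ÷ 2 = 122506 remainder 0
122506 ÷ 2 = 61253 remainder 0
61253 ÷ 2 = 30626 remainder 1
30626 ÷ 2 = 15313 remainder 0
15313 ÷ 2 = 7656 remainder 1
7656 ÷ 2 = 3828 remainder 0
3828 ÷ 2 = 1914 remainder 0
1914 ÷ 2 = 957 remainder 0
957 ÷ 2 = 478 remainder 1
478 ÷ 2 = 239 remainder 0
239 ÷ 2 = 119 remainder 1
119 ÷ 2 = 59 remainder 1
59 ÷ 2 = 29 remainder 1
29 ÷ 2 = 14 remainder 1
14 ÷ 2 = 7 remainder 0
7 ÷ 2 = 3 remainder 1
3 ÷ 2 = 1 remainder 1
1 ÷ 2 = 0 remainder 1
Reading remainders bottom to top: 11101111010001010011



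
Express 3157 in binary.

Using repeated division by 2:
3157 ÷ 2 = 1578 remainder 1
1578 ÷ 2 = 789 remainder 0
789 ÷ 2 = 394 remainder 1
394 ÷ 2 = 197 remainder 0
197 ÷ 2 = 98 remainder 1
98 ÷ 2 = 49 remainder 0
49 ÷ 2 = 24 remainder 1
24 ÷ 2 = 12 remainder 0
12 ÷ 2 = 6 remainder 0
6 ÷ 2 = 3 remainder 0
3 ÷ 2 = 1 remainder 1
1 ÷ 2 = 0 remainder 1
Reading remainders bottom to top: 110001010101



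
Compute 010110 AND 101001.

AND: 1 only when both bits are 1
  010110
& 101001
--------
  000000
Decimal: 22 & 41 = 0



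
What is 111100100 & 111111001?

AND: 1 only when both bits are 1
  111100100
& 111111001
-----------
  111100000
Decimal: 484 & 505 = 480



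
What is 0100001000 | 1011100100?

OR: 1 when either bit is 1
  0100001000
| 1011100100
------------
  1111101100
Decimal: 264 | 740 = 1004



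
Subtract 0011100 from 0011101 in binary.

Method 1 - Direct subtraction (column by column from the right: bit − bit − borrow-in; if negative, add 2 and borrow 1 from the next column):
borrow: 0000000
        0011101
-       0011100
---------------
        0000001

Method 2 - Add two's complement:
Two's complement of 0011100: invert → 1100011, add 1 → 1100100
  0011101
+ 1100100
---------
 10000001  (end carry out of the top bit = 1)
Discarding the end carry: 0000001
Decimal check:
  0011101 = 16 + 8 + 4 + 1 = 29
  0011100 = 16 + 8 + 4 = 28
  29 - 28 = 1, and 0000001 = 1 ✓



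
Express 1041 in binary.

Using repeated division by 2:
1041 ÷ 2 = 520 remainder 1
520 ÷ 2 = 260 remainder 0
260 ÷ 2 = 130 remainder 0
130 ÷ 2 = 65 remainder 0
65 ÷ 2 = 32 remainder 1
32 ÷ 2 = 16 remainder 0
16 ÷ 2 = 8 remainder 0
8 ÷ 2 = 4 remainder 0
4 ÷ 2 = 2 remainder 0
2 ÷ 2 = 1 remainder 0
1 ÷ 2 = 0 remainder 1
Reading remainders bottom to top: 10000010001



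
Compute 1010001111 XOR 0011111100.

XOR: 1 when bits differ
  1010001111
^ 0011111100
------------
  1001110011
Decimal: 655 ^ 252 = 627



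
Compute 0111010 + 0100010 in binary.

Add column by column from the right: bit + bit + carry-in; write the sum mod 2, carry 1 when the sum is 2 or 3.
carry:  1000100
        0111010
+       0100010
---------------
       01011100
(the carry out of the leftmost column, 0, becomes the leading bit)
Decimal check:
  0111010 = 32 + 16 + 8 + 2 = 58
  0100010 = 32 + 2 = 34
  58 + 34 = 92, and 01011100 = 64 + 16 + 8 + 4 = 92 ✓



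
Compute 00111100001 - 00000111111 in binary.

Method 1 - Direct subtraction (column by column from the right: bit − bit − borrow-in; if negative, add 2 and borrow 1 from the next column):
borrow: 00001111100
        00111100001
-       00000111111
-------------------
        00110100010

Method 2 - Add two's complement:
Two's complement of 00000111111: invert → 11111000000, add 1 → 11111000001
  00111100001
+ 11111000001
-------------
 100110100010  (end carry out of the top bit = 1)
Discarding the end carry: 00110100010
Decimal check:
  00111100001 = 256 + 128 + 64 + 32 + 1 = 481
  00000111111 = 32 + 16 + 8 + 4 + 2 + 1 = 63
  481 - 63 = 418, and 00110100010 = 256 + 128 + 32 + 2 = 418 ✓



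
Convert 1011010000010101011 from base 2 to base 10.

Sum of powers of 2 for each 1-bit:
2^0 + 2^1 + 2^3 + 2^5 + 2^7 + 2^13 + 2^15 + 2^16 + 2^18
= 1 + 2 + 8 + 32 + 128 + 8192 + 32768 + 65536 + 262144
= 368811



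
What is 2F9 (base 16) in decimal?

Expand by place value (powers of 16):
Digit values: F = 15
2F9 = 2 × 16^2 + 15 × 16^1 + 9 × 16^0
= 2 × 256 + 15 × 16 + 9 × 1
= 512 + 240 + 9
= 761



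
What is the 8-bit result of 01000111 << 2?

Original: 01000111 (decimal 71)
Shift left by 2 positions
Append 2 zeros on the right and drop the 2 high bits that overflow the 8-bit width
Result: 00011100 (decimal 28)
Equivalent: 71 << 2 = 71 × 2^2 = 284, truncated to 8 bits = 28



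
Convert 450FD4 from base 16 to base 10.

Expand by place value (powers of 16):
Digit values: F = 15, D = 13
450FD4 = 4 × 16^5 + 5 × 16^4 + 0 × 16^3 + 15 × 16^2 + 13 × 16^1 + 4 × 16^0
= 4 × 1048576 + 5 × 65536 + 0 × 4096 + 15 × 256 + 13 × 16 + 4 × 1
= 4194304 + 327680 + 0 + 3840 + 208 + 4
= 4526036



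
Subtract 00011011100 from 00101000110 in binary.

Method 1 - Direct subtraction (column by column from the right: bit − bit − borrow-in; if negative, add 2 and borrow 1 from the next column):
borrow: 00111110000
        00101000110
-       00011011100
-------------------
        00001101010

Method 2 - Add two's complement:
Two's complement of 00011011100: invert → 11100100011, add 1 → 11100100100
  00101000110
+ 11100100100
-------------
 100001101010  (end carry out of the top bit = 1)
Discarding the end carry: 00001101010
Decimal check:
  00101000110 = 256 + 64 + 4 + 2 = 326
  00011011100 = 128 + 64 + 16 + 8 + 4 = 220
  326 - 220 = 106, and 00001101010 = 64 + 32 + 8 + 2 = 106 ✓



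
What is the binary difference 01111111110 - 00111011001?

Method 1 - Direct subtraction (column by column from the right: bit − bit − borrow-in; if negative, add 2 and borrow 1 from the next column):
borrow: 00000000010
        01111111110
-       00111011001
-------------------
        01000100101

Method 2 - Add two's complement:
Two's complement of 00111011001: invert → 11000100110, add 1 → 11000100111
  01111111110
+ 11000100111
-------------
 101000100101  (end carry out of the top bit = 1)
Discarding the end carry: 01000100101
Decimal check:
  01111111110 = 512 + 256 + 128 + 64 + 32 + 16 + 8 + 4 + 2 = 1022
  00111011001 = 256 + 128 + 64 + 16 + 8 + 1 = 473
  1022 - 473 = 549, and 01000100101 = 512 + 32 + 4 + 1 = 549 ✓



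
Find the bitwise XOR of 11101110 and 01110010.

XOR: 1 when bits differ
  11101110
^ 01110010
----------
  10011100
Decimal: 238 ^ 114 = 156



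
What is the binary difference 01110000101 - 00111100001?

Method 1 - Direct subtraction (column by column from the right: bit − bit − borrow-in; if negative, add 2 and borrow 1 from the next column):
borrow: 01111000000
        01110000101
-       00111100001
-------------------
        00110100100

Method 2 - Add two's complement:
Two's complement of 00111100001: invert → 11000011110, add 1 → 11000011111
  01110000101
+ 11000011111
-------------
 100110100100  (end carry out of the top bit = 1)
Discarding the end carry: 00110100100
Decimal check:
  01110000101 = 512 + 256 + 128 + 4 + 1 = 901
  00111100001 = 256 + 128 + 64 + 32 + 1 = 481
  901 - 481 = 420, and 00110100100 = 256 + 128 + 32 + 4 = 420 ✓



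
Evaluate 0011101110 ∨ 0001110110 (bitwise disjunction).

OR: 1 when either bit is 1
  0011101110
| 0001110110
------------
  0011111110
Decimal: 238 | 118 = 254



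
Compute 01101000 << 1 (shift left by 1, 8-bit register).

Original: 01101000 (decimal 104)
Shift left by 1 position
Append 1 zero on the right
Result: 11010000 (decimal 208)
Equivalent: 104 << 1 = 104 × 2^1 = 208



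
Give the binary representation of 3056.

Using repeated division by 2:
3056 ÷ 2 = 1528 remainder 0
1528 ÷ 2 = 764 remainder 0
764 ÷ 2 = 382 remainder 0
382 ÷ 2 = 191 remainder 0
191 ÷ 2 = 95 remainder 1
95 ÷ 2 = 47 remainder 1
47 ÷ 2 = 23 remainder 1
23 ÷ 2 = 11 remainder 1
11 ÷ 2 = 5 remainder 1
5 ÷ 2 = 2 remainder 1
2 ÷ 2 = 1 remainder 0
1 ÷ 2 = 0 remainder 1
Reading remainders bottom to top: 101111110000



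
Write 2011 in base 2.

Using repeated division by 2:
2011 ÷ 2 = 1005 remainder 1
1005 ÷ 2 = 502 remainder 1
502 ÷ 2 = 251 remainder 0
251 ÷ 2 = 125 remainder 1
125 ÷ 2 = 62 remainder 1
62 ÷ 2 = 31 remainder 0
31 ÷ 2 = 15 remainder 1
15 ÷ 2 = 7 remainder 1
7 ÷ 2 = 3 remainder 1
3 ÷ 2 = 1 remainder 1
1 ÷ 2 = 0 remainder 1
Reading remainders bottom to top: 11111011011



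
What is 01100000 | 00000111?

OR: 1 when either bit is 1
  01100000
| 00000111
----------
  01100111
Decimal: 96 | 7 = 103



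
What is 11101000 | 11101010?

OR: 1 when either bit is 1
  11101000
| 11101010
----------
  11101010
Decimal: 232 | 234 = 234



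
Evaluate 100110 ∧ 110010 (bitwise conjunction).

AND: 1 only when both bits are 1
  100110
& 110010
--------
  100010
Decimal: 38 & 50 = 34



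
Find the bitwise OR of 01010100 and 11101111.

OR: 1 when either bit is 1
  01010100
| 11101111
----------
  11111111
Decimal: 84 | 239 = 255



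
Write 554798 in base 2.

Using repeated division by 2:
554798 ÷ 2 = 277399 remainder 0
277399 ÷ 2 = 138699 remainder 1
138699 ÷ 2 = 69349 remainder 1
69349 ÷ 2 = 34674 remainder 1
34674 ÷ 2 = 17337 remainder 0
17337 ÷ 2 = 8668 remainder 1
8668 ÷ 2 = 4334 remainder 0
4334 ÷ 2 = 2167 remainder 0
2167 ÷ 2 = 1083 remainder 1
1083 ÷ 2 = 541 remainder 1
541 ÷ 2 = 270 remainder 1
270 ÷ 2 = 135 remainder 0
135 ÷ 2 = 67 remainder 1
67 ÷ 2 = 33 remainder 1
33 ÷ 2 = 16 remainder 1
16 ÷ 2 = 8 remainder 0
8 ÷ 2 = 4 remainder 0
4 ÷ 2 = 2 remainder 0
2 ÷ 2 = 1 remainder 0
1 ÷ 2 = 0 remainder 1
Reading remainders bottom to top: 10000111011100101110



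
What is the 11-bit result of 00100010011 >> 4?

Original: 00100010011 (decimal 275)
Shift right by 4 positions
Drop the 4 low bits; fill with zeros on the left
Result: 00000010001 (decimal 17)
Equivalent: 275 >> 4 = 275 ÷ 2^4 = 17



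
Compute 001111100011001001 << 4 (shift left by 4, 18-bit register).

Original: 001111100011001001 (decimal 63689)
Shift left by 4 positions
Append 4 zeros on the right and drop the 4 high bits that overflow the 18-bit width
Result: 111000110010010000 (decimal 232592)
Equivalent: 63689 << 4 = 63689 × 2^4 = 1019024, truncated to 18 bits = 232592



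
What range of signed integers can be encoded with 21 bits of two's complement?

For 21-bit two's complement:
Minimum: -2^20 = -1048576
Maximum: 2^20 - 1 = 1048575



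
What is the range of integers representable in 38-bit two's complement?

For 38-bit two's complement:
Minimum: -2^37 = -137438953472
Maximum: 2^37 - 1 = 137438953471



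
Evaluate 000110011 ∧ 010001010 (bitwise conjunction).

AND: 1 only when both bits are 1
  000110011
& 010001010
-----------
  000000010
Decimal: 51 & 138 = 2



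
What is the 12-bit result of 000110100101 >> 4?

Original: 000110100101 (decimal 421)
Shift right by 4 positions
Drop the 4 low bits; fill with zeros on the left
Result: 000000011010 (decimal 26)
Equivalent: 421 >> 4 = 421 ÷ 2^4 = 26



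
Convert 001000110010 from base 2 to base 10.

Sum of powers of 2 for each 1-bit:
2^1 + 2^4 + 2^5 + 2^9
= 2 + 16 + 32 + 512
= 562



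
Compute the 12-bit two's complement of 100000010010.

Original (sign bit 1, negative): 100000010010
Step 1 - Invert all bits: 011111101101
Step 2 - Add 1: 011111101110
Verification: 100000010010 + 011111101110 = 1000000000000; discarding the end carry (carry out of the top bit) leaves the 12-bit value 000000000000, as required for x + (-x)



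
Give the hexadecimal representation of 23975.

Using repeated division by 16 (digits 10–15 are A–F):
23975 ÷ 16 = 1498 remainder 7
1498 ÷ 16 = 93 remainder 10 (A)
93 ÷ 16 = 5 remainder 13 (D)
5 ÷ 16 = 0 remainder 5
Reading remainders bottom to top: 5DA7



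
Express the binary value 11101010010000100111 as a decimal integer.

Sum of powers of 2 for each 1-bit:
2^0 + 2^1 + 2^2 + 2^5 + 2^10 + 2^13 + 2^15 + 2^17 + 2^18 + 2^19
= 1 + 2 + 4 + 32 + 1024 + 8192 + 32768 + 131072 + 262144 + 524288
= 959527



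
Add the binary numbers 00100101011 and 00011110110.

Add column by column from the right: bit + bit + carry-in; write the sum mod 2, carry 1 when the sum is 2 or 3.
carry:  01111111100
        00100101011
+       00011110110
-------------------
       001000100001
(the carry out of the leftmost column, 0, becomes the leading bit)
Decimal check:
  00100101011 = 256 + 32 + 8 + 2 + 1 = 299
  00011110110 = 128 + 64 + 32 + 16 + 4 + 2 = 246
  299 + 246 = 545, and 001000100001 = 512 + 32 + 1 = 545 ✓



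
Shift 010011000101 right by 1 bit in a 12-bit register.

Original: 010011000101 (decimal 1221)
Shift right by 1 position
Drop the 1 low bit; fill with zero on the left
Result: 001001100010 (decimal 610)
Equivalent: 1221 >> 1 = 1221 ÷ 2^1 = 610



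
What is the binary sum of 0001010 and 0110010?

Add column by column from the right: bit + bit + carry-in; write the sum mod 2, carry 1 when the sum is 2 or 3.
carry:  0000100
        0001010
+       0110010
---------------
       00111100
(the carry out of the leftmost column, 0, becomes the leading bit)
Decimal check:
  0001010 = 8 + 2 = 10
  0110010 = 32 + 16 + 2 = 50
  10 + 50 = 60, and 00111100 = 32 + 16 + 8 + 4 = 60 ✓



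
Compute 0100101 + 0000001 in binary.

Add column by column from the right: bit + bit + carry-in; write the sum mod 2, carry 1 when the sum is 2 or 3.
carry:  0000010
        0100101
+       0000001
---------------
       00100110
(the carry out of the leftmost column, 0, becomes the leading bit)
Decimal check:
  0100101 = 32 + 4 + 1 = 37
  0000001 = 1
  37 + 1 = 38, and 00100110 = 32 + 4 + 2 = 38 ✓



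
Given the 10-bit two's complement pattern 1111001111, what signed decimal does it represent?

Binary: 1111001111
Sign bit: 1 (negative)
Invert: 0000110000
Add 1:  0000110001
Magnitude: 0000110001 = 32 + 16 + 1 = 49
Value: -49



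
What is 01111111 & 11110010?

AND: 1 only when both bits are 1
  01111111
& 11110010
----------
  01110010
Decimal: 127 & 242 = 114



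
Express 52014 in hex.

Using repeated division by 16 (digits 10–15 are A–F):
52014 ÷ 16 = 3250 remainder 14 (E)
3250 ÷ 16 = 203 remainder 2
203 ÷ 16 = 12 remainder 11 (B)
12 ÷ 16 = 0 remainder 12 (C)
Reading remainders bottom to top: CB2E



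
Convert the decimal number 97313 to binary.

Using repeated division by 2:
97313 ÷ 2 = 48656 remainder 1
48656 ÷ 2 = 24328 remainder 0
24328 ÷ 2 = 12164 remainder 0
12164 ÷ 2 = 6082 remainder 0
6082 ÷ 2 = 3041 remainder 0
3041 ÷ 2 = 1520 remainder 1
1520 ÷ 2 = 760 remainder 0
760 ÷ 2 = 380 remainder 0
380 ÷ 2 = 190 remainder 0
190 ÷ 2 = 95 remainder 0
95 ÷ 2 = 47 remainder 1
47 ÷ 2 = 23 remainder 1
23 ÷ 2 = 11 remainder 1
11 ÷ 2 = 5 remainder 1
5 ÷ 2 = 2 remainder 1
2 ÷ 2 = 1 remainder 0
1 ÷ 2 = 0 remainder 1
Reading remainders bottom to top: 10111110000100001



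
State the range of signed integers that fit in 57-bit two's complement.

For 57-bit two's complement:
Minimum: -2^56 = -72057594037927936
Maximum: 2^56 - 1 = 72057594037927935



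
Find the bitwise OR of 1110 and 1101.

OR: 1 when either bit is 1
  1110
| 1101
------
  1111
Decimal: 14 | 13 = 15



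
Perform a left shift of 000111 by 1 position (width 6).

Original: 000111 (decimal 7)
Shift left by 1 position
Append 1 zero on the right
Result: 001110 (decimal 14)
Equivalent: 7 << 1 = 7 × 2^1 = 14



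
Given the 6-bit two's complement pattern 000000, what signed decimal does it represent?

Binary: 000000
Sign bit: 0 (non-negative)
Read directly as an unsigned value:
000000 = 0
Value: 0



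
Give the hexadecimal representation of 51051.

Using repeated division by 16 (digits 10–15 are A–F):
51051 ÷ 16 = 3190 remainder 11 (B)
3190 ÷ 16 = 199 remainder 6
199 ÷ 16 = 12 remainder 7
12 ÷ 16 = 0 remainder 12 (C)
Reading remainders bottom to top: C76B



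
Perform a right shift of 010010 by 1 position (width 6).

Original: 010010 (decimal 18)
Shift right by 1 position
Drop the 1 low bit; fill with zero on the left
Result: 001001 (decimal 9)
Equivalent: 18 >> 1 = 18 ÷ 2^1 = 9



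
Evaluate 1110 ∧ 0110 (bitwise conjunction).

AND: 1 only when both bits are 1
  1110
& 0110
------
  0110
Decimal: 14 & 6 = 6



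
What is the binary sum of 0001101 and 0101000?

Add column by column from the right: bit + bit + carry-in; write the sum mod 2, carry 1 when the sum is 2 or 3.
carry:  0010000
        0001101
+       0101000
---------------
       00110101
(the carry out of the leftmost column, 0, becomes the leading bit)
Decimal check:
  0001101 = 8 + 4 + 1 = 13
  0101000 = 32 + 8 = 40
  13 + 40 = 53, and 00110101 = 32 + 16 + 4 + 1 = 53 ✓



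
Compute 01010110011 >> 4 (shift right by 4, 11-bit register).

Original: 01010110011 (decimal 691)
Shift right by 4 positions
Drop the 4 low bits; fill with zeros on the left
Result: 00000101011 (decimal 43)
Equivalent: 691 >> 4 = 691 ÷ 2^4 = 43



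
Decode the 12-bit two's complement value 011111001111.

Binary: 011111001111
Sign bit: 0 (non-negative)
Read directly as an unsigned value:
011111001111 = 1024 + 512 + 256 + 128 + 64 + 8 + 4 + 2 + 1 = 1999
Value: 1999



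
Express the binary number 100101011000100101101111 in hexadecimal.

Group into 4-bit nibbles from right:
  1001 = 9
  0101 = 5
  1000 = 8
  1001 = 9
  0110 = 6
  1111 = F
Result: 95896F



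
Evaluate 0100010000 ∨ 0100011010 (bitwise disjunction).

OR: 1 when either bit is 1
  0100010000
| 0100011010
------------
  0100011010
Decimal: 272 | 282 = 282



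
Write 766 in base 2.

Using repeated division by 2:
766 ÷ 2 = 383 remainder 0
383 ÷ 2 = 191 remainder 1
191 ÷ 2 = 95 remainder 1
95 ÷ 2 = 47 remainder 1
47 ÷ 2 = 23 remainder 1
23 ÷ 2 = 11 remainder 1
11 ÷ 2 = 5 remainder 1
5 ÷ 2 = 2 remainder 1
2 ÷ 2 = 1 remainder 0
1 ÷ 2 = 0 remainder 1
Reading remainders bottom to top: 1011111110



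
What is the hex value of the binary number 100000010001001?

Group into 4-bit nibbles from right:
  0100 = 4
  0000 = 0
  1000 = 8
  1001 = 9
Result: 4089



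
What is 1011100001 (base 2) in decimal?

Sum of powers of 2 for each 1-bit:
2^0 + 2^5 + 2^6 + 2^7 + 2^9
= 1 + 32 + 64 + 128 + 512
= 737



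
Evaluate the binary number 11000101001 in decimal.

Sum of powers of 2 for each 1-bit:
2^0 + 2^3 + 2^5 + 2^9 + 2^10
= 1 + 8 + 32 + 512 + 1024
= 1577



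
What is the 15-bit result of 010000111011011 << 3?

Original: 010000111011011 (decimal 8667)
Shift left by 3 positions
Append 3 zeros on the right and drop the 3 high bits that overflow the 15-bit width
Result: 000111011011000 (decimal 3800)
Equivalent: 8667 << 3 = 8667 × 2^3 = 69336, truncated to 15 bits = 3800



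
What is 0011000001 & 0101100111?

AND: 1 only when both bits are 1
  0011000001
& 0101100111
------------
  0001000001
Decimal: 193 & 359 = 65



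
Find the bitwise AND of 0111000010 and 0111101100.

AND: 1 only when both bits are 1
  0111000010
& 0111101100
------------
  0111000000
Decimal: 450 & 492 = 448



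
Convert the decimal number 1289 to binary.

Using repeated division by 2:
1289 ÷ 2 = 644 remainder 1
644 ÷ 2 = 322 remainder 0
322 ÷ 2 = 161 remainder 0
161 ÷ 2 = 80 remainder 1
80 ÷ 2 = 40 remainder 0
40 ÷ 2 = 20 remainder 0
20 ÷ 2 = 10 remainder 0
10 ÷ 2 = 5 remainder 0
5 ÷ 2 = 2 remainder 1
2 ÷ 2 = 1 remainder 0
1 ÷ 2 = 0 remainder 1
Reading remainders bottom to top: 10100001001



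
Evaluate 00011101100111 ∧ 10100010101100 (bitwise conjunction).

AND: 1 only when both bits are 1
  00011101100111
& 10100010101100
----------------
  00000000100100
Decimal: 1895 & 10412 = 36



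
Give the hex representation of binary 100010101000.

Group into 4-bit nibbles from right:
  1000 = 8
  1010 = A
  1000 = 8
Result: 8A8



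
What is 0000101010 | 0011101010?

OR: 1 when either bit is 1
  0000101010
| 0011101010
------------
  0011101010
Decimal: 42 | 234 = 234



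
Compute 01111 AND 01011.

AND: 1 only when both bits are 1
  01111
& 01011
-------
  01011
Decimal: 15 & 11 = 11



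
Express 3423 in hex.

Using repeated division by 16 (digits 10–15 are A–F):
3423 ÷ 16 = 213 remainder 15 (F)
213 ÷ 16 = 13 remainder 5
13 ÷ 16 = 0 remainder 13 (D)
Reading remainders bottom to top: D5F



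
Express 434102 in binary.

Using repeated division by 2:
434102 ÷ 2 = 217051 remainder 0
217051 ÷ 2 = 108525 remainder 1
108525 ÷ 2 = 54262 remainder 1
54262 ÷ 2 = 27131 remainder 0
27131 ÷ 2 = 13565 remainder 1
13565 ÷ 2 = 6782 remainder 1
6782 ÷ 2 = 3391 remainder 0
3391 ÷ 2 = 1695 remainder 1
1695 ÷ 2 = 847 remainder 1
847 ÷ 2 = 423 remainder 1
423 ÷ 2 = 211 remainder 1
211 ÷ 2 = 105 remainder 1
105 ÷ 2 = 52 remainder 1
52 ÷ 2 = 26 remainder 0
26 ÷ 2 = 13 remainder 0
13 ÷ 2 = 6 remainder 1
6 ÷ 2 = 3 remainder 0
3 ÷ 2 = 1 remainder 1
1 ÷ 2 = 0 remainder 1
Reading remainders bottom to top: 1101001111110110110



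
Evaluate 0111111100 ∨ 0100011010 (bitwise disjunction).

OR: 1 when either bit is 1
  0111111100
| 0100011010
------------
  0111111110
Decimal: 508 | 282 = 510



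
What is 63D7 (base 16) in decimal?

Expand by place value (powers of 16):
Digit values: D = 13
63D7 = 6 × 16^3 + 3 × 16^2 + 13 × 16^1 + 7 × 16^0
= 6 × 4096 + 3 × 256 + 13 × 16 + 7 × 1
= 24576 + 768 + 208 + 7
= 25559



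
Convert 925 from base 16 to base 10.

Expand by place value (powers of 16):
925 = 9 × 16^2 + 2 × 16^1 + 5 × 16^0
= 9 × 256 + 2 × 16 + 5 × 1
= 2304 + 32 + 5
= 2341



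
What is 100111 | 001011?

OR: 1 when either bit is 1
  100111
| 001011
--------
  101111
Decimal: 39 | 11 = 47



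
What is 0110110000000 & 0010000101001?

AND: 1 only when both bits are 1
  0110110000000
& 0010000101001
---------------
  0010000000000
Decimal: 3456 & 1065 = 1024



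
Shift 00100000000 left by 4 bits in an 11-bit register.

Original: 00100000000 (decimal 256)
Shift left by 4 positions
Append 4 zeros on the right and drop the 4 high bits that overflow the 11-bit width
Result: 00000000000 (decimal 0)
Equivalent: 256 << 4 = 256 × 2^4 = 4096, truncated to 11 bits = 0



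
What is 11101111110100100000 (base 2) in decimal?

Sum of powers of 2 for each 1-bit:
2^5 + 2^8 + 2^10 + 2^11 + 2^12 + 2^13 + 2^14 + 2^15 + 2^17 + 2^18 + 2^19
= 32 + 256 + 1024 + 2048 + 4096 + 8192 + 16384 + 32768 + 131072 + 262144 + 524288
= 982304



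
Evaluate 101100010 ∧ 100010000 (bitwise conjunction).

AND: 1 only when both bits are 1
  101100010
& 100010000
-----------
  100000000
Decimal: 354 & 272 = 256



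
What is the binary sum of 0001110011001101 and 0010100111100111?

Add column by column from the right: bit + bit + carry-in; write the sum mod 2, carry 1 when the sum is 2 or 3.
carry:  0111001110011110
        0001110011001101
+       0010100111100111
------------------------
       00100011010110100
(the carry out of the leftmost column, 0, becomes the leading bit)
Decimal check:
  0001110011001101 = 4096 + 2048 + 1024 + 128 + 64 + 8 + 4 + 1 = 7373
  0010100111100111 = 8192 + 2048 + 256 + 128 + 64 + 32 + 4 + 2 + 1 = 10727
  7373 + 10727 = 18100, and 00100011010110100 = 16384 + 1024 + 512 + 128 + 32 + 16 + 4 = 18100 ✓



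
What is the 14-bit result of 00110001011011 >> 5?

Original: 00110001011011 (decimal 3163)
Shift right by 5 positions
Drop the 5 low bits; fill with zeros on the left
Result: 00000001100010 (decimal 98)
Equivalent: 3163 >> 5 = 3163 ÷ 2^5 = 98



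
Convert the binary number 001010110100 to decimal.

Sum of powers of 2 for each 1-bit:
2^2 + 2^4 + 2^5 + 2^7 + 2^9
= 4 + 16 + 32 + 128 + 512
= 692



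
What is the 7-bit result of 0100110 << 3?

Original: 0100110 (decimal 38)
Shift left by 3 positions
Append 3 zeros on the right and drop the 3 high bits that overflow the 7-bit width
Result: 0110000 (decimal 48)
Equivalent: 38 << 3 = 38 × 2^3 = 304, truncated to 7 bits = 48



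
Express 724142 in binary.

Using repeated division by 2:
724142 ÷ 2 = 362071 remainder 0
362071 ÷ 2 = 181035 remainder 1
181035 ÷ 2 = 90517 remainder 1
90517 ÷ 2 = 45258 remainder 1
45258 ÷ 2 = 22629 remainder 0
22629 ÷ 2 = 11314 remainder 1
11314 ÷ 2 = 5657 remainder 0
5657 ÷ 2 = 2828 remainder 1
2828 ÷ 2 = 1414 remainder 0
1414 ÷ 2 = 707 remainder 0
707 ÷ 2 = 353 remainder 1
353 ÷ 2 = 176 remainder 1
176 ÷ 2 = 88 remainder 0
88 ÷ 2 = 44 remainder 0
44 ÷ 2 = 22 remainder 0
22 ÷ 2 = 11 remainder 0
11 ÷ 2 = 5 remainder 1
5 ÷ 2 = 2 remainder 1
2 ÷ 2 = 1 remainder 0
1 ÷ 2 = 0 remainder 1
Reading remainders bottom to top: 10110000110010101110



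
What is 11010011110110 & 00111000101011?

AND: 1 only when both bits are 1
  11010011110110
& 00111000101011
----------------
  00010000100010
Decimal: 13558 & 3627 = 1058



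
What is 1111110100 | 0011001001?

OR: 1 when either bit is 1
  1111110100
| 0011001001
------------
  1111111101
Decimal: 1012 | 201 = 1021



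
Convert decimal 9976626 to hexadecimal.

Using repeated division by 16 (digits 10–15 are A–F):
9976626 ÷ 16 = 623539 remainder 2
623539 ÷ 16 = 38971 remainder 3
38971 ÷ 16 = 2435 remainder 11 (B)
2435 ÷ 16 = 152 remainder 3
152 ÷ 16 = 9 remainder 8
9 ÷ 16 = 0 remainder 9
Reading remainders bottom to top: 983B32



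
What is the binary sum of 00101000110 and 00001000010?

Add column by column from the right: bit + bit + carry-in; write the sum mod 2, carry 1 when the sum is 2 or 3.
carry:  00010001100
        00101000110
+       00001000010
-------------------
       000110001000
(the carry out of the leftmost column, 0, becomes the leading bit)
Decimal check:
  00101000110 = 256 + 64 + 4 + 2 = 326
  00001000010 = 64 + 2 = 66
  326 + 66 = 392, and 000110001000 = 256 + 128 + 8 = 392 ✓



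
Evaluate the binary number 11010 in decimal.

Sum of powers of 2 for each 1-bit:
2^1 + 2^3 + 2^4
= 2 + 8 + 16
= 26



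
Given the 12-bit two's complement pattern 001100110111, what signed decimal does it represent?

Binary: 001100110111
Sign bit: 0 (non-negative)
Read directly as an unsigned value:
001100110111 = 512 + 256 + 32 + 16 + 4 + 2 + 1 = 823
Value: 823



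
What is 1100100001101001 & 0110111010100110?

AND: 1 only when both bits are 1
  1100100001101001
& 0110111010100110
------------------
  0100100000100000
Decimal: 51305 & 28326 = 18464



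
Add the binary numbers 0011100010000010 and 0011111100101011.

Add column by column from the right: bit + bit + carry-in; write the sum mod 2, carry 1 when the sum is 2 or 3.
carry:  0111000000000100
        0011100010000010
+       0011111100101011
------------------------
       00111011110101101
(the carry out of the leftmost column, 0, becomes the leading bit)
Decimal check:
  0011100010000010 = 8192 + 4096 + 2048 + 128 + 2 = 14466
  0011111100101011 = 8192 + 4096 + 2048 + 1024 + 512 + 256 + 32 + 8 + 2 + 1 = 16171
  14466 + 16171 = 30637, and 00111011110101101 = 16384 + 8192 + 4096 + 1024 + 512 + 256 + 128 + 32 + 8 + 4 + 1 = 30637 ✓



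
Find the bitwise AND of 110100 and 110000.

AND: 1 only when both bits are 1
  110100
& 110000
--------
  110000
Decimal: 52 & 48 = 48



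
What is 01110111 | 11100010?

OR: 1 when either bit is 1
  01110111
| 11100010
----------
  11110111
Decimal: 119 | 226 = 247



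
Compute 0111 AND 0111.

AND: 1 only when both bits are 1
  0111
& 0111
------
  0111
Decimal: 7 & 7 = 7



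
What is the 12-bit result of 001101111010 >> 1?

Original: 001101111010 (decimal 890)
Shift right by 1 position
Drop the 1 low bit; fill with zero on the left
Result: 000110111101 (decimal 445)
Equivalent: 890 >> 1 = 890 ÷ 2^1 = 445



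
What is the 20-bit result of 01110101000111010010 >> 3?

Original: 01110101000111010010 (decimal 479698)
Shift right by 3 positions
Drop the 3 low bits; fill with zeros on the left
Result: 00001110101000111010 (decimal 59962)
Equivalent: 479698 >> 3 = 479698 ÷ 2^3 = 59962



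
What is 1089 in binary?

Using repeated division by 2:
1089 ÷ 2 = 544 remainder 1
544 ÷ 2 = 272 remainder 0
272 ÷ 2 = 136 remainder 0
136 ÷ 2 = 68 remainder 0
68 ÷ 2 = 34 remainder 0
34 ÷ 2 = 17 remainder 0
17 ÷ 2 = 8 remainder 1
8 ÷ 2 = 4 remainder 0
4 ÷ 2 = 2 remainder 0
2 ÷ 2 = 1 remainder 0
1 ÷ 2 = 0 remainder 1
Reading remainders bottom to top: 10001000001



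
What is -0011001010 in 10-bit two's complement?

Original: 0011001010
Step 1 - Invert all bits: 1100110101
Step 2 - Add 1: 1100110110
Verification: 0011001010 + 1100110110 = 10000000000; discarding the end carry (carry out of the top bit) leaves the 10-bit value 0000000000, as required for x + (-x)



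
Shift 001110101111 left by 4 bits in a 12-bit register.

Original: 001110101111 (decimal 943)
Shift left by 4 positions
Append 4 zeros on the right and drop the 4 high bits that overflow the 12-bit width
Result: 101011110000 (decimal 2800)
Equivalent: 943 << 4 = 943 × 2^4 = 15088, truncated to 12 bits = 2800



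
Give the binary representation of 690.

Using repeated division by 2:
690 ÷ 2 = 345 remainder 0
345 ÷ 2 = 172 remainder 1
172 ÷ 2 = 86 remainder 0
86 ÷ 2 = 43 remainder 0
43 ÷ 2 = 21 remainder 1
21 ÷ 2 = 10 remainder 1
10 ÷ 2 = 5 remainder 0
5 ÷ 2 = 2 remainder 1
2 ÷ 2 = 1 remainder 0
1 ÷ 2 = 0 remainder 1
Reading remainders bottom to top: 1010110010



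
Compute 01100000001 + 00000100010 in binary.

Add column by column from the right: bit + bit + carry-in; write the sum mod 2, carry 1 when the sum is 2 or 3.
carry:  00000000000
        01100000001
+       00000100010
-------------------
       001100100011
(the carry out of the leftmost column, 0, becomes the leading bit)
Decimal check:
  01100000001 = 512 + 256 + 1 = 769
  00000100010 = 32 + 2 = 34
  769 + 34 = 803, and 001100100011 = 512 + 256 + 32 + 2 + 1 = 803 ✓



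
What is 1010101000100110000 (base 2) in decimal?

Sum of powers of 2 for each 1-bit:
2^4 + 2^5 + 2^8 + 2^12 + 2^14 + 2^16 + 2^18
= 16 + 32 + 256 + 4096 + 16384 + 65536 + 262144
= 348464



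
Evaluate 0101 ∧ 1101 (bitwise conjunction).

AND: 1 only when both bits are 1
  0101
& 1101
------
  0101
Decimal: 5 & 13 = 5



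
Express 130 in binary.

Using repeated division by 2:
130 ÷ 2 = 65 remainder 0
65 ÷ 2 = 32 remainder 1
32 ÷ 2 = 16 remainder 0
16 ÷ 2 = 8 remainder 0
8 ÷ 2 = 4 remainder 0
4 ÷ 2 = 2 remainder 0
2 ÷ 2 = 1 remainder 0
1 ÷ 2 = 0 remainder 1
Reading remainders bottom to top: 10000010



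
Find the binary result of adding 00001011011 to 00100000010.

Add column by column from the right: bit + bit + carry-in; write the sum mod 2, carry 1 when the sum is 2 or 3.
carry:  00000000100
        00001011011
+       00100000010
-------------------
       000101011101
(the carry out of the leftmost column, 0, becomes the leading bit)
Decimal check:
  00001011011 = 64 + 16 + 8 + 2 + 1 = 91
  00100000010 = 256 + 2 = 258
  91 + 258 = 349, and 000101011101 = 256 + 64 + 16 + 8 + 4 + 1 = 349 ✓



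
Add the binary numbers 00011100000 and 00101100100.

Add column by column from the right: bit + bit + carry-in; write the sum mod 2, carry 1 when the sum is 2 or 3.
carry:  01111000000
        00011100000
+       00101100100
-------------------
       001001000100
(the carry out of the leftmost column, 0, becomes the leading bit)
Decimal check:
  00011100000 = 128 + 64 + 32 = 224
  00101100100 = 256 + 64 + 32 + 4 = 356
  224 + 356 = 580, and 001001000100 = 512 + 64 + 4 = 580 ✓



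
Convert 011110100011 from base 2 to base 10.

Sum of powers of 2 for each 1-bit:
2^0 + 2^1 + 2^5 + 2^7 + 2^8 + 2^9 + 2^10
= 1 + 2 + 32 + 128 + 256 + 512 + 1024
= 1955



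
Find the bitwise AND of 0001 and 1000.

AND: 1 only when both bits are 1
  0001
& 1000
------
  0000
Decimal: 1 & 8 = 0



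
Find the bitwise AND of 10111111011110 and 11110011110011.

AND: 1 only when both bits are 1
  10111111011110
& 11110011110011
----------------
  10110011010010
Decimal: 12254 & 15603 = 11474



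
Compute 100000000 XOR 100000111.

XOR: 1 when bits differ
  100000000
^ 100000111
-----------
  000000111
Decimal: 256 ^ 263 = 7



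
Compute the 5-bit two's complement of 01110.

Original: 01110
Step 1 - Invert all bits: 10001
Step 2 - Add 1: 10010
Verification: 01110 + 10010 = 100000; discarding the end carry (carry out of the top bit) leaves the 5-bit value 00000, as required for x + (-x)



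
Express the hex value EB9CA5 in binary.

Convert each hex digit to 4 bits:
  E = 1110
  B = 1011
  9 = 1001
  C = 1100
  A = 1010
  5 = 0101
Concatenate: 111010111001110010100101

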